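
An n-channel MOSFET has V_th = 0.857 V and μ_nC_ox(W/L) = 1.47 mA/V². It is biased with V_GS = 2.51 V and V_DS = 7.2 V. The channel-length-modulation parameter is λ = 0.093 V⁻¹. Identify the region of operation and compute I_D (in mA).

V_ov = V_GS − V_th = 2.51 − 0.857 = 1.65 V.
Since V_DS = 7.2 V ≥ V_ov = 1.65 V, the device is in saturation.
I_D = ½ k_n V_ov² (1 + λ V_DS) = 0.5 × 1.47 × 1.65² × (1 + 0.093 × 7.2) = 3.35 mA.

Saturation; I_D = 3.35 mA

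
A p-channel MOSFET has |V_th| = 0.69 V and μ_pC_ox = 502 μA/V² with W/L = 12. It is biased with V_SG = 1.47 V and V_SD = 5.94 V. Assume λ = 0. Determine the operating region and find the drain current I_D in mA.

Saturation; I_D = 1.83 mA

k_p = μ_pC_ox · (W/L) = 6.024 mA/V².
V_ov = V_SG − |V_th| = 1.47 − 0.69 = 0.78 V.
Since V_SD = 5.94 V ≥ V_ov = 0.78 V, the device is in saturation.
I_D = ½ k_p V_ov² = 0.5 × 6.024 × 0.78² = 1.83 mA.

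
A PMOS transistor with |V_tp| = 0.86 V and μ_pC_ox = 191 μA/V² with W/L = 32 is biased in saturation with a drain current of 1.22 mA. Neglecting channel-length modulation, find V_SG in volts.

V_SG = 1.49 V

k_p = μ_pC_ox · (W/L) = 6.112 mA/V².
In saturation I_D = ½ k_p (V_SG − |V_tp|)², so V_SG − |V_tp| = √(2 I_D / k_p) = √(2 × 1.22 / 6.112) = 0.632 V.
V_SG = 0.86 + 0.632 = 1.49 V.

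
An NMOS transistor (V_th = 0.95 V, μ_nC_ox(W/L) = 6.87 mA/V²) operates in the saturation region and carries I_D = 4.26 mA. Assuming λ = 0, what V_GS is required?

In saturation I_D = ½ k_n (V_GS − V_th)², so V_GS − V_th = √(2 I_D / k_n) = √(2 × 4.26 / 6.87) = 1.11 V.
V_GS = 0.95 + 1.11 = 2.06 V.

V_GS = 2.06 V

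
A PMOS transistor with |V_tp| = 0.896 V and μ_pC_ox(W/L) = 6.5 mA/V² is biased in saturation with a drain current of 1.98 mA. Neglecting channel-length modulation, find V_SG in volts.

V_SG = 1.68 V

In saturation I_D = ½ k_p (V_SG − |V_tp|)², so V_SG − |V_tp| = √(2 I_D / k_p) = √(2 × 1.98 / 6.5) = 0.781 V.
V_SG = 0.896 + 0.781 = 1.68 V.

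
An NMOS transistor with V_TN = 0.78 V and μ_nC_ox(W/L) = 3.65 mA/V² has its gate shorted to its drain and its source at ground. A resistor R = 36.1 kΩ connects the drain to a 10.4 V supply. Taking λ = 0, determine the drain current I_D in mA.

I_D = 0.256 mA

With gate tied to drain, V_GS = V_DS ≥ V_GS − V_TN, so the device is in saturation.
KCL at the drain: ½ k_n (V_GS − V_TN)² = (V_DD − V_GS)/R.
Let x = V_GS − 0.78. Then 65.9 x² + x − 9.62 = 0, giving x = 0.375 V (positive root), so V_GS = 1.15 V.
I_D = (V_DD − V_GS)/R = (10.4 − 1.15) / 36.1 = 0.256 mA.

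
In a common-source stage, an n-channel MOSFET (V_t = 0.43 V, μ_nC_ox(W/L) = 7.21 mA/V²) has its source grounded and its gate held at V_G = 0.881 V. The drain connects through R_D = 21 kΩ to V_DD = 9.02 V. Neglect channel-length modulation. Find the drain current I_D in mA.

I_D = 0.422 mA

V_GS = V_G = 0.881 V, so V_ov = 0.881 − 0.43 = 0.451 V.
Assume saturation: I_D = ½ k_n V_ov² = 0.5 × 7.21 × 0.451² = 0.733 mA, giving V_DS = V_DD − I_D R_D = 9.02 − 0.733 × 21 = -6.38 V.
But -6.38 V < V_ov = 0.451 V, so the device is actually in triode.
In triode I_D = k_n[V_ov V_DS − ½ V_DS²] and I_D = (V_DD − V_DS)/R_D. Equating: 75.7 V_DS² − 69.29 V_DS + 9.02 = 0, giving V_DS = 0.157 V (the root below V_ov).
I_D = (9.02 − 0.157) / 21 = 0.422 mA.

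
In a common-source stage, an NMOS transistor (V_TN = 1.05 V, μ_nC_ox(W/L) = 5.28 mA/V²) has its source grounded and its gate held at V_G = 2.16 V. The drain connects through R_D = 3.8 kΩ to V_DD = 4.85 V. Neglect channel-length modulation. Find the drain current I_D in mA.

V_GS = V_G = 2.16 V, so V_ov = 2.16 − 1.05 = 1.11 V.
Assume saturation: I_D = ½ k_n V_ov² = 0.5 × 5.28 × 1.11² = 3.25 mA, giving V_DS = V_DD − I_D R_D = 4.85 − 3.25 × 3.8 = -7.51 V.
But -7.51 V < V_ov = 1.11 V, so the device is actually in triode.
In triode I_D = k_n[V_ov V_DS − ½ V_DS²] and I_D = (V_DD − V_DS)/R_D. Equating: 10 V_DS² − 23.27 V_DS + 4.85 = 0, giving V_DS = 0.232 V (the root below V_ov).
I_D = (4.85 − 0.232) / 3.8 = 1.22 mA.

I_D = 1.22 mA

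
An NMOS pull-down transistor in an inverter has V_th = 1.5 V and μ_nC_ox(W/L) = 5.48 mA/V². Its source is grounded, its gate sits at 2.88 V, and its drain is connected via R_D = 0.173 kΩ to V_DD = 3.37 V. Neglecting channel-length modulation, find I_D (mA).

I_D = 5.22 mA

V_GS = V_G = 2.88 V, so V_ov = 2.88 − 1.5 = 1.38 V.
Assume saturation: I_D = ½ k_n V_ov² = 0.5 × 5.48 × 1.38² = 5.22 mA, giving V_DS = V_DD − I_D R_D = 3.37 − 5.22 × 0.173 = 2.47 V.
V_DS = 2.47 V ≥ V_ov = 1.38 V, confirming saturation.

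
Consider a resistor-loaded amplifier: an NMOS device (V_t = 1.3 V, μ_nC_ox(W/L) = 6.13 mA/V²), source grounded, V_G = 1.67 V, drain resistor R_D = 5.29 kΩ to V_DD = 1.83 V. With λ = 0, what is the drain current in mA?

V_GS = V_G = 1.67 V, so V_ov = 1.67 − 1.3 = 0.37 V.
Assume saturation: I_D = ½ k_n V_ov² = 0.5 × 6.13 × 0.37² = 0.42 mA, giving V_DS = V_DD − I_D R_D = 1.83 − 0.42 × 5.29 = -0.39 V.
But -0.39 V < V_ov = 0.37 V, so the device is actually in triode.
In triode I_D = k_n[V_ov V_DS − ½ V_DS²] and I_D = (V_DD − V_DS)/R_D. Equating: 16.2 V_DS² − 13 V_DS + 1.83 = 0, giving V_DS = 0.182 V (the root below V_ov).
I_D = (1.83 − 0.182) / 5.29 = 0.311 mA.

I_D = 0.311 mA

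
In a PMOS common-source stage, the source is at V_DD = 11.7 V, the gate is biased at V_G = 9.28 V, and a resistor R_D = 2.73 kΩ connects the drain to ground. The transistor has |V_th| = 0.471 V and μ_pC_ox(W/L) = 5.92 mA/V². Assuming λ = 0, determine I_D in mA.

V_SG = V_DD − V_G = 11.7 − 9.28 = 2.42 V, so V_ov = 2.42 − 0.471 = 1.95 V.
Assume saturation: I_D = ½ k_p V_ov² = 0.5 × 5.92 × 1.95² = 11.2 mA, giving V_SD = V_DD − I_D R_D = 11.7 − 11.2 × 2.73 = -19 V.
But -19 V < V_ov = 1.95 V, so the device is actually in triode.
In triode I_D = k_p[V_ov V_SD − ½ V_SD²] and I_D = (V_DD − V_SD)/R_D. Equating: 8.08 V_SD² − 32.5 V_SD + 11.7 = 0, giving V_SD = 0.4 V (the root below V_ov).
I_D = (11.7 − 0.4) / 2.73 = 4.14 mA.

I_D = 4.14 mA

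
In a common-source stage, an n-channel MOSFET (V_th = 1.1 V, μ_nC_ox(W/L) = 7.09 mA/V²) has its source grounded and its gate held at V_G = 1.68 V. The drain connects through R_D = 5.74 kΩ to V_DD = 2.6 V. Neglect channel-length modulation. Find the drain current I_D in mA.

I_D = 0.433 mA

V_GS = V_G = 1.68 V, so V_ov = 1.68 − 1.1 = 0.58 V.
Assume saturation: I_D = ½ k_n V_ov² = 0.5 × 7.09 × 0.58² = 1.19 mA, giving V_DS = V_DD − I_D R_D = 2.6 − 1.19 × 5.74 = -4.25 V.
But -4.25 V < V_ov = 0.58 V, so the device is actually in triode.
In triode I_D = k_n[V_ov V_DS − ½ V_DS²] and I_D = (V_DD − V_DS)/R_D. Equating: 20.3 V_DS² − 24.6 V_DS + 2.6 = 0, giving V_DS = 0.117 V (the root below V_ov).
I_D = (2.6 − 0.117) / 5.74 = 0.433 mA.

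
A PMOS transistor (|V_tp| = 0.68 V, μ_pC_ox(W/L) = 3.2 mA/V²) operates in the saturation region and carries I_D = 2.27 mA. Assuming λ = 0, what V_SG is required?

V_SG = 1.87 V

In saturation I_D = ½ k_p (V_SG − |V_tp|)², so V_SG − |V_tp| = √(2 I_D / k_p) = √(2 × 2.27 / 3.2) = 1.19 V.
V_SG = 0.68 + 1.19 = 1.87 V.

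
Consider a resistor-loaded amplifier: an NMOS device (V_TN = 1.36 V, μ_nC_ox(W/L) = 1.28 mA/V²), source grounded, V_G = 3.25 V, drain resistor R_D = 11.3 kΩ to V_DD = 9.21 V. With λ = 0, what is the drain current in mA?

I_D = 0.783 mA

V_GS = V_G = 3.25 V, so V_ov = 3.25 − 1.36 = 1.89 V.
Assume saturation: I_D = ½ k_n V_ov² = 0.5 × 1.28 × 1.89² = 2.29 mA, giving V_DS = V_DD − I_D R_D = 9.21 − 2.29 × 11.3 = -16.6 V.
But -16.6 V < V_ov = 1.89 V, so the device is actually in triode.
In triode I_D = k_n[V_ov V_DS − ½ V_DS²] and I_D = (V_DD − V_DS)/R_D. Equating: 7.23 V_DS² − 28.34 V_DS + 9.21 = 0, giving V_DS = 0.358 V (the root below V_ov).
I_D = (9.21 − 0.358) / 11.3 = 0.783 mA.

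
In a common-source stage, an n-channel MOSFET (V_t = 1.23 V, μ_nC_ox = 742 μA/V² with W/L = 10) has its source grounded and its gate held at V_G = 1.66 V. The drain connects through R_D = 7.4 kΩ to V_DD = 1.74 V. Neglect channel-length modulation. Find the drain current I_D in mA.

I_D = 0.225 mA

V_GS = V_G = 1.66 V, so V_ov = 1.66 − 1.23 = 0.43 V.
k_n = μ_nC_ox · (W/L) = 7.42 mA/V².
Assume saturation: I_D = ½ k_n V_ov² = 0.5 × 7.42 × 0.43² = 0.686 mA, giving V_DS = V_DD − I_D R_D = 1.74 − 0.686 × 7.4 = -3.34 V.
But -3.34 V < V_ov = 0.43 V, so the device is actually in triode.
In triode I_D = k_n[V_ov V_DS − ½ V_DS²] and I_D = (V_DD − V_DS)/R_D. Equating: 27.5 V_DS² − 24.61 V_DS + 1.74 = 0, giving V_DS = 0.0774 V (the root below V_ov).
I_D = (1.74 − 0.0774) / 7.4 = 0.225 mA.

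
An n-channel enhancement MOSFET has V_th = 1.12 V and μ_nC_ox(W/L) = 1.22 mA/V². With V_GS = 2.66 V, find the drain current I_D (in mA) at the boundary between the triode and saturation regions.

I_D = 1.45 mA

At the boundary V_DS = V_ov = V_GS − V_th = 2.66 − 1.12 = 1.54 V.
I_D = ½ k_n V_ov² = 0.5 × 1.22 × 1.54² = 1.45 mA.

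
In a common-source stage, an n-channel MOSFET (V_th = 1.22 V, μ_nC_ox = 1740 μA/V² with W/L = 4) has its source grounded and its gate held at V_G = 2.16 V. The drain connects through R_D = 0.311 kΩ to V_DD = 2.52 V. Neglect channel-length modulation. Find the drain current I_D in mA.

V_GS = V_G = 2.16 V, so V_ov = 2.16 − 1.22 = 0.94 V.
k_n = μ_nC_ox · (W/L) = 6.96 mA/V².
Assume saturation: I_D = ½ k_n V_ov² = 0.5 × 6.96 × 0.94² = 3.07 mA, giving V_DS = V_DD − I_D R_D = 2.52 − 3.07 × 0.311 = 1.56 V.
V_DS = 1.56 V ≥ V_ov = 0.94 V, confirming saturation.

I_D = 3.07 mA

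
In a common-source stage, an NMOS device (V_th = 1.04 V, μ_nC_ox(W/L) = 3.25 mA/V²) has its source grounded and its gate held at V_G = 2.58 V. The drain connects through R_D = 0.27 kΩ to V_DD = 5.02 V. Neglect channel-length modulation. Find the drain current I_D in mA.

I_D = 3.85 mA

V_GS = V_G = 2.58 V, so V_ov = 2.58 − 1.04 = 1.54 V.
Assume saturation: I_D = ½ k_n V_ov² = 0.5 × 3.25 × 1.54² = 3.85 mA, giving V_DS = V_DD − I_D R_D = 5.02 − 3.85 × 0.27 = 3.98 V.
V_DS = 3.98 V ≥ V_ov = 1.54 V, confirming saturation.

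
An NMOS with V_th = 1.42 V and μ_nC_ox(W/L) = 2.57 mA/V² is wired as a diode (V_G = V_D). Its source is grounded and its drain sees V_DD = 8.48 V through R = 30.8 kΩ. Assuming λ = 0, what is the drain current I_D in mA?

I_D = 0.216 mA

With gate tied to drain, V_GS = V_DS ≥ V_GS − V_th, so the device is in saturation.
KCL at the drain: ½ k_n (V_GS − V_th)² = (V_DD − V_GS)/R.
Let x = V_GS − 1.42. Then 39.6 x² + x − 7.06 = 0, giving x = 0.41 V (positive root), so V_GS = 1.83 V.
I_D = (V_DD − V_GS)/R = (8.48 − 1.83) / 30.8 = 0.216 mA.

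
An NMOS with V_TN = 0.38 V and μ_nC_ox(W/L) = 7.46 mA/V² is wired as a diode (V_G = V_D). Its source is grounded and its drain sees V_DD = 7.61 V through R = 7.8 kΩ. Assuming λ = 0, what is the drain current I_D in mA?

With gate tied to drain, V_GS = V_DS ≥ V_GS − V_TN, so the device is in saturation.
KCL at the drain: ½ k_n (V_GS − V_TN)² = (V_DD − V_GS)/R.
Let x = V_GS − 0.38. Then 29.1 x² + x − 7.23 = 0, giving x = 0.482 V (positive root), so V_GS = 0.862 V.
I_D = (V_DD − V_GS)/R = (7.61 − 0.862) / 7.8 = 0.865 mA.

I_D = 0.865 mA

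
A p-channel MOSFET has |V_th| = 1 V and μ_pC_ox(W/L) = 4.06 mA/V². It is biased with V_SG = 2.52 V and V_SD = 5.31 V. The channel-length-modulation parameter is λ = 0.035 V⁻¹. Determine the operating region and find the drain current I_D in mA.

V_ov = V_SG − |V_th| = 2.52 − 1 = 1.52 V.
Since V_SD = 5.31 V ≥ V_ov = 1.52 V, the device is in saturation.
I_D = ½ k_p V_ov² (1 + λ V_SD) = 0.5 × 4.06 × 1.52² × (1 + 0.035 × 5.31) = 5.56 mA.

Saturation; I_D = 5.56 mA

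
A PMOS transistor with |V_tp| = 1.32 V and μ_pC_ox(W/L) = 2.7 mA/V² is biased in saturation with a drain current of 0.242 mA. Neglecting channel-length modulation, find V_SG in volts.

In saturation I_D = ½ k_p (V_SG − |V_tp|)², so V_SG − |V_tp| = √(2 I_D / k_p) = √(2 × 0.242 / 2.7) = 0.423 V.
V_SG = 1.32 + 0.423 = 1.74 V.

V_SG = 1.74 V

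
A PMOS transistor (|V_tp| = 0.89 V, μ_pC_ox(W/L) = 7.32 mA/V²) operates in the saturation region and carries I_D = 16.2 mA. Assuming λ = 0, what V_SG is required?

In saturation I_D = ½ k_p (V_SG − |V_tp|)², so V_SG − |V_tp| = √(2 I_D / k_p) = √(2 × 16.2 / 7.32) = 2.1 V.
V_SG = 0.89 + 2.1 = 2.99 V.

V_SG = 2.99 V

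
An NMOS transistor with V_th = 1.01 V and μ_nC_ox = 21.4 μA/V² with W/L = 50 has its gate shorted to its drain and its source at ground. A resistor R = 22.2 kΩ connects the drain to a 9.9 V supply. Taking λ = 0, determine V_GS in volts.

With gate tied to drain, V_GS = V_DS ≥ V_GS − V_th, so the device is in saturation.
k_n = μ_nC_ox · (W/L) = 1.07 mA/V².
KCL at the drain: ½ k_n (V_GS − V_th)² = (V_DD − V_GS)/R.
Let x = V_GS − 1.01. Then 11.9 x² + x − 8.89 = 0, giving x = 0.824 V (positive root), so V_GS = 1.83 V.
I_D = (V_DD − V_GS)/R = (9.9 − 1.83) / 22.2 = 0.363 mA.

V_GS = 1.83 V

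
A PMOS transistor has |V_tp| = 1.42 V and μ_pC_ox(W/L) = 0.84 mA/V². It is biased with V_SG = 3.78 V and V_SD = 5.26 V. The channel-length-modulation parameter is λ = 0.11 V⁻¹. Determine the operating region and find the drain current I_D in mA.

Saturation; I_D = 3.69 mA

V_ov = V_SG − |V_tp| = 3.78 − 1.42 = 2.36 V.
Since V_SD = 5.26 V ≥ V_ov = 2.36 V, the device is in saturation.
I_D = ½ k_p V_ov² (1 + λ V_SD) = 0.5 × 0.84 × 2.36² × (1 + 0.11 × 5.26) = 3.69 mA.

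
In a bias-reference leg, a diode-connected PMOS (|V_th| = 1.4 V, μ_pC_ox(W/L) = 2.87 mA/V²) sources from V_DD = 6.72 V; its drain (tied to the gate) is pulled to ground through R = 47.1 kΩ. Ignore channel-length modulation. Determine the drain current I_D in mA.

I_D = 0.107 mA

With gate tied to drain, V_SG = V_SD ≥ V_SG − |V_th|, so the device is in saturation.
KCL at the drain: ½ k_p (V_SG − |V_th|)² = (V_DD − V_SG)/R.
Let x = V_SG − 1.4. Then 67.6 x² + x − 5.32 = 0, giving x = 0.273 V (positive root), so V_SG = 1.67 V.
I_D = (V_DD − V_SG)/R = (6.72 − 1.67) / 47.1 = 0.107 mA.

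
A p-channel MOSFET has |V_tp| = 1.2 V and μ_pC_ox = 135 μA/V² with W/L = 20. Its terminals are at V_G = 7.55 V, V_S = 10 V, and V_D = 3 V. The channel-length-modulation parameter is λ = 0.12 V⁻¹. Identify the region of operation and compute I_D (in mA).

Saturation; I_D = 3.88 mA

V_SG = V_S − V_G = 10 − 7.55 = 2.45 V; V_SD = V_S − V_D = 10 − 3 = 7 V.
k_p = μ_pC_ox · (W/L) = 2.7 mA/V².
V_ov = V_SG − |V_tp| = 2.45 − 1.2 = 1.25 V.
Since V_SD = 7 V ≥ V_ov = 1.25 V, the device is in saturation.
I_D = ½ k_p V_ov² (1 + λ V_SD) = 0.5 × 2.7 × 1.25² × (1 + 0.12 × 7) = 3.88 mA.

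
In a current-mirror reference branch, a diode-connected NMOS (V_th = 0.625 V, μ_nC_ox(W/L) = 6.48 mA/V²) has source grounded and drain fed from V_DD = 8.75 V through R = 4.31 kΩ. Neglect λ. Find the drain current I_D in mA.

With gate tied to drain, V_GS = V_DS ≥ V_GS − V_th, so the device is in saturation.
KCL at the drain: ½ k_n (V_GS − V_th)² = (V_DD − V_GS)/R.
Let x = V_GS − 0.625. Then 14 x² + x − 8.125 = 0, giving x = 0.728 V (positive root), so V_GS = 1.35 V.
I_D = (V_DD − V_GS)/R = (8.75 − 1.35) / 4.31 = 1.72 mA.

I_D = 1.72 mA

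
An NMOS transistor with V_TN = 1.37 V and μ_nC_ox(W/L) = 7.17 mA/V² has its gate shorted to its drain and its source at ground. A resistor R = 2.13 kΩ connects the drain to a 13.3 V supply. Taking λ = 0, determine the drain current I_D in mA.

With gate tied to drain, V_GS = V_DS ≥ V_GS − V_TN, so the device is in saturation.
KCL at the drain: ½ k_n (V_GS − V_TN)² = (V_DD − V_GS)/R.
Let x = V_GS − 1.37. Then 7.64 x² + x − 11.93 = 0, giving x = 1.19 V (positive root), so V_GS = 2.56 V.
I_D = (V_DD − V_GS)/R = (13.3 − 2.56) / 2.13 = 5.04 mA.

I_D = 5.04 mA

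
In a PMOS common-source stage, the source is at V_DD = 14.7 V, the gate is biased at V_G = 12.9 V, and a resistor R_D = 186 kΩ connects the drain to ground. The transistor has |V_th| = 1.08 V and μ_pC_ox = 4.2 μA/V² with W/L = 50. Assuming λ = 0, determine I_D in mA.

V_SG = V_DD − V_G = 14.7 − 12.9 = 1.8 V, so V_ov = 1.8 − 1.08 = 0.72 V.
k_p = μ_pC_ox · (W/L) = 0.21 mA/V².
Assume saturation: I_D = ½ k_p V_ov² = 0.5 × 0.21 × 0.72² = 0.0544 mA, giving V_SD = V_DD − I_D R_D = 14.7 − 0.0544 × 186 = 4.58 V.
V_SD = 4.58 V ≥ V_ov = 0.72 V, confirming saturation.

I_D = 0.0544 mA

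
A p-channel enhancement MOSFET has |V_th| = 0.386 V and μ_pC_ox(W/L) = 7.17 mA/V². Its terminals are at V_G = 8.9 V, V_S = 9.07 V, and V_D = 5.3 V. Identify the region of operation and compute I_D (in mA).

V_SG = V_S − V_G = 9.07 − 8.9 = 0.17 V; V_SD = V_S − V_D = 9.07 − 5.3 = 3.77 V.
V_SG = 0.17 V < |V_th| = 0.386 V, so the transistor is in cutoff.

Cutoff; I_D = 0 mA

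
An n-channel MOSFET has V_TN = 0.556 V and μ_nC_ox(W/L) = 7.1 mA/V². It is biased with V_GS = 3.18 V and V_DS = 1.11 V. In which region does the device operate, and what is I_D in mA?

V_ov = V_GS − V_TN = 3.18 − 0.556 = 2.62 V.
Since V_DS = 1.11 V < V_ov = 2.62 V, the device is in the triode region.
I_D = k_n [V_ov · V_DS − ½ V_DS²] = 7.1 × [2.62 × 1.11 − 0.5 × 1.11²] = 16.3 mA.

Triode; I_D = 16.3 mA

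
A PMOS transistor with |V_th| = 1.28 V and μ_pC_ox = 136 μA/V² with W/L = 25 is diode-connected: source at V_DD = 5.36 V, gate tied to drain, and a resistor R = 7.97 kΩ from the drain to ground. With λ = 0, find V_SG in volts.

V_SG = 1.79 V

With gate tied to drain, V_SG = V_SD ≥ V_SG − |V_th|, so the device is in saturation.
k_p = μ_pC_ox · (W/L) = 3.4 mA/V².
KCL at the drain: ½ k_p (V_SG − |V_th|)² = (V_DD − V_SG)/R.
Let x = V_SG − 1.28. Then 13.5 x² + x − 4.08 = 0, giving x = 0.513 V (positive root), so V_SG = 1.79 V.
I_D = (V_DD − V_SG)/R = (5.36 − 1.79) / 7.97 = 0.448 mA.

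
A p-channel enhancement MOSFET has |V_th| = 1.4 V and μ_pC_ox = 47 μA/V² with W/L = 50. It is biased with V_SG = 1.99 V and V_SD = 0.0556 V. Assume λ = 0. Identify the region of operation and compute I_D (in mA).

k_p = μ_pC_ox · (W/L) = 2.35 mA/V².
V_ov = V_SG − |V_th| = 1.99 − 1.4 = 0.59 V.
Since V_SD = 0.0556 V < V_ov = 0.59 V, the device is in the triode region.
I_D = k_p [V_ov · V_SD − ½ V_SD²] = 2.35 × [0.59 × 0.0556 − 0.5 × 0.0556²] = 0.0735 mA.

Triode; I_D = 0.0735 mA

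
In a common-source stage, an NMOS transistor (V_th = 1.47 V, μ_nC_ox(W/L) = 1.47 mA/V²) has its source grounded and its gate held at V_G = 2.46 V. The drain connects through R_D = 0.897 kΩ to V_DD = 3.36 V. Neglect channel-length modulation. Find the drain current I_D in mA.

I_D = 0.720 mA

V_GS = V_G = 2.46 V, so V_ov = 2.46 − 1.47 = 0.99 V.
Assume saturation: I_D = ½ k_n V_ov² = 0.5 × 1.47 × 0.99² = 0.72 mA, giving V_DS = V_DD − I_D R_D = 3.36 − 0.72 × 0.897 = 2.71 V.
V_DS = 2.71 V ≥ V_ov = 0.99 V, confirming saturation.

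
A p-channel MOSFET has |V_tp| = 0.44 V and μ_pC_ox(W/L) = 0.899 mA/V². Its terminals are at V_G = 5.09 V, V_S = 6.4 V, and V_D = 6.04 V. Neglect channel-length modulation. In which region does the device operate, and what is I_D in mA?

V_SG = V_S − V_G = 6.4 − 5.09 = 1.31 V; V_SD = V_S − V_D = 6.4 − 6.04 = 0.36 V.
V_ov = V_SG − |V_tp| = 1.31 − 0.44 = 0.87 V.
Since V_SD = 0.36 V < V_ov = 0.87 V, the device is in the triode region.
I_D = k_p [V_ov · V_SD − ½ V_SD²] = 0.899 × [0.87 × 0.36 − 0.5 × 0.36²] = 0.223 mA.

Triode; I_D = 0.223 mA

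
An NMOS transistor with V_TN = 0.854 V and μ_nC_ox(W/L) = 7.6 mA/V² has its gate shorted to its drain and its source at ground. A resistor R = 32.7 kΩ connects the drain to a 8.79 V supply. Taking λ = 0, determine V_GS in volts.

V_GS = 1.10 V

With gate tied to drain, V_GS = V_DS ≥ V_GS − V_TN, so the device is in saturation.
KCL at the drain: ½ k_n (V_GS − V_TN)² = (V_DD − V_GS)/R.
Let x = V_GS − 0.854. Then 124 x² + x − 7.936 = 0, giving x = 0.249 V (positive root), so V_GS = 1.1 V.
I_D = (V_DD − V_GS)/R = (8.79 − 1.1) / 32.7 = 0.235 mA.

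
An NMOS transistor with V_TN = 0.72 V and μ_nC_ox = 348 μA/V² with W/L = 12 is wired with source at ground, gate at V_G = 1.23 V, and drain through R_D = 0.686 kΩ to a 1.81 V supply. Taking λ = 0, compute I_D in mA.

V_GS = V_G = 1.23 V, so V_ov = 1.23 − 0.72 = 0.51 V.
k_n = μ_nC_ox · (W/L) = 4.176 mA/V².
Assume saturation: I_D = ½ k_n V_ov² = 0.5 × 4.176 × 0.51² = 0.543 mA, giving V_DS = V_DD − I_D R_D = 1.81 − 0.543 × 0.686 = 1.44 V.
V_DS = 1.44 V ≥ V_ov = 0.51 V, confirming saturation.

I_D = 0.543 mA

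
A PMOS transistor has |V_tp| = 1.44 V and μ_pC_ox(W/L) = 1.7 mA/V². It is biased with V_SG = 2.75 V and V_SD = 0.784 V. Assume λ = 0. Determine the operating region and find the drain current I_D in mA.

V_ov = V_SG − |V_tp| = 2.75 − 1.44 = 1.31 V.
Since V_SD = 0.784 V < V_ov = 1.31 V, the device is in the triode region.
I_D = k_p [V_ov · V_SD − ½ V_SD²] = 1.7 × [1.31 × 0.784 − 0.5 × 0.784²] = 1.22 mA.

Triode; I_D = 1.22 mA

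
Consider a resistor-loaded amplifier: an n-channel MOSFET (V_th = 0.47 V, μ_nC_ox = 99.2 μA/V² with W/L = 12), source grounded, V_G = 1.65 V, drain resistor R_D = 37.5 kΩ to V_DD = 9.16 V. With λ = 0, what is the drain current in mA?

I_D = 0.239 mA

V_GS = V_G = 1.65 V, so V_ov = 1.65 − 0.47 = 1.18 V.
k_n = μ_nC_ox · (W/L) = 1.19 mA/V².
Assume saturation: I_D = ½ k_n V_ov² = 0.5 × 1.19 × 1.18² = 0.829 mA, giving V_DS = V_DD − I_D R_D = 9.16 − 0.829 × 37.5 = -21.9 V.
But -21.9 V < V_ov = 1.18 V, so the device is actually in triode.
In triode I_D = k_n[V_ov V_DS − ½ V_DS²] and I_D = (V_DD − V_DS)/R_D. Equating: 22.3 V_DS² − 53.68 V_DS + 9.16 = 0, giving V_DS = 0.185 V (the root below V_ov).
I_D = (9.16 − 0.185) / 37.5 = 0.239 mA.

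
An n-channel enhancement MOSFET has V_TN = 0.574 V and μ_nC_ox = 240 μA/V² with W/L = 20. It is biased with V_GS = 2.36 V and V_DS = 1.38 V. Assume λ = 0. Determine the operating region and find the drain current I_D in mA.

Triode; I_D = 7.26 mA

k_n = μ_nC_ox · (W/L) = 4.8 mA/V².
V_ov = V_GS − V_TN = 2.36 − 0.574 = 1.79 V.
Since V_DS = 1.38 V < V_ov = 1.79 V, the device is in the triode region.
I_D = k_n [V_ov · V_DS − ½ V_DS²] = 4.8 × [1.79 × 1.38 − 0.5 × 1.38²] = 7.26 mA.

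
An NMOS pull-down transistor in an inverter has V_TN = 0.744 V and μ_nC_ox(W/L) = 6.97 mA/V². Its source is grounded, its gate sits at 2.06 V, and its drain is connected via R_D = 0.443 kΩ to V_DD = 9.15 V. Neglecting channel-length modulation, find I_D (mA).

I_D = 6.04 mA

V_GS = V_G = 2.06 V, so V_ov = 2.06 − 0.744 = 1.32 V.
Assume saturation: I_D = ½ k_n V_ov² = 0.5 × 6.97 × 1.32² = 6.04 mA, giving V_DS = V_DD − I_D R_D = 9.15 − 6.04 × 0.443 = 6.48 V.
V_DS = 6.48 V ≥ V_ov = 1.32 V, confirming saturation.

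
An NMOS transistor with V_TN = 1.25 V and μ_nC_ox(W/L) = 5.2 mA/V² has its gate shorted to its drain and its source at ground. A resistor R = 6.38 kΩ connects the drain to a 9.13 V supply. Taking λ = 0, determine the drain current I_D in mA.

I_D = 1.13 mA

With gate tied to drain, V_GS = V_DS ≥ V_GS − V_TN, so the device is in saturation.
KCL at the drain: ½ k_n (V_GS − V_TN)² = (V_DD − V_GS)/R.
Let x = V_GS − 1.25. Then 16.6 x² + x − 7.88 = 0, giving x = 0.66 V (positive root), so V_GS = 1.91 V.
I_D = (V_DD − V_GS)/R = (9.13 − 1.91) / 6.38 = 1.13 mA.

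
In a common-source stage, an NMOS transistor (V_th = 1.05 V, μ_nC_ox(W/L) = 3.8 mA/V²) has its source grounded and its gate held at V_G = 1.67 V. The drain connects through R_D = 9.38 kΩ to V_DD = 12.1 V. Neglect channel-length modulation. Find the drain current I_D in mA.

I_D = 0.730 mA

V_GS = V_G = 1.67 V, so V_ov = 1.67 − 1.05 = 0.62 V.
Assume saturation: I_D = ½ k_n V_ov² = 0.5 × 3.8 × 0.62² = 0.73 mA, giving V_DS = V_DD − I_D R_D = 12.1 − 0.73 × 9.38 = 5.25 V.
V_DS = 5.25 V ≥ V_ov = 0.62 V, confirming saturation.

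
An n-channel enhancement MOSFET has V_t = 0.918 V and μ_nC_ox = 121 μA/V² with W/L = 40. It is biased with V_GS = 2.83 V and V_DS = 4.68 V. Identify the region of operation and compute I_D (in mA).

Saturation; I_D = 8.85 mA

k_n = μ_nC_ox · (W/L) = 4.84 mA/V².
V_ov = V_GS − V_t = 2.83 − 0.918 = 1.91 V.
Since V_DS = 4.68 V ≥ V_ov = 1.91 V, the device is in saturation.
I_D = ½ k_n V_ov² = 0.5 × 4.84 × 1.91² = 8.85 mA.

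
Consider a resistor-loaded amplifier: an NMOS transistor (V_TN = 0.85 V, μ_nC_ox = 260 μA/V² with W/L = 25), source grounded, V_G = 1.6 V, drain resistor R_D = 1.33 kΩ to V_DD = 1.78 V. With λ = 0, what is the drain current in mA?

I_D = 1.12 mA

V_GS = V_G = 1.6 V, so V_ov = 1.6 − 0.85 = 0.75 V.
k_n = μ_nC_ox · (W/L) = 6.5 mA/V².
Assume saturation: I_D = ½ k_n V_ov² = 0.5 × 6.5 × 0.75² = 1.83 mA, giving V_DS = V_DD − I_D R_D = 1.78 − 1.83 × 1.33 = -0.651 V.
But -0.651 V < V_ov = 0.75 V, so the device is actually in triode.
In triode I_D = k_n[V_ov V_DS − ½ V_DS²] and I_D = (V_DD − V_DS)/R_D. Equating: 4.32 V_DS² − 7.484 V_DS + 1.78 = 0, giving V_DS = 0.285 V (the root below V_ov).
I_D = (1.78 − 0.285) / 1.33 = 1.12 mA.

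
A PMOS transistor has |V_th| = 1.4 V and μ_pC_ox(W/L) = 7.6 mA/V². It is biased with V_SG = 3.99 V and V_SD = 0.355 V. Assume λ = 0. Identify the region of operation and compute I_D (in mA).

Triode; I_D = 6.51 mA

V_ov = V_SG − |V_th| = 3.99 − 1.4 = 2.59 V.
Since V_SD = 0.355 V < V_ov = 2.59 V, the device is in the triode region.
I_D = k_p [V_ov · V_SD − ½ V_SD²] = 7.6 × [2.59 × 0.355 − 0.5 × 0.355²] = 6.51 mA.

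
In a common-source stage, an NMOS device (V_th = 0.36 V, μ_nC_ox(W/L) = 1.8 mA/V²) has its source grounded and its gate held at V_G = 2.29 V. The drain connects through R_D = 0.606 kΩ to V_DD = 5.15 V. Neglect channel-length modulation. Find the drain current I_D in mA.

I_D = 3.35 mA

V_GS = V_G = 2.29 V, so V_ov = 2.29 − 0.36 = 1.93 V.
Assume saturation: I_D = ½ k_n V_ov² = 0.5 × 1.8 × 1.93² = 3.35 mA, giving V_DS = V_DD − I_D R_D = 5.15 − 3.35 × 0.606 = 3.12 V.
V_DS = 3.12 V ≥ V_ov = 1.93 V, confirming saturation.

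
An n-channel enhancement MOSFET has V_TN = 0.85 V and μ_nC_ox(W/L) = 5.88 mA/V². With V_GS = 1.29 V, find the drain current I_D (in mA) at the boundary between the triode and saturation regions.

I_D = 0.569 mA

At the boundary V_DS = V_ov = V_GS − V_TN = 1.29 − 0.85 = 0.44 V.
I_D = ½ k_n V_ov² = 0.5 × 5.88 × 0.44² = 0.569 mA.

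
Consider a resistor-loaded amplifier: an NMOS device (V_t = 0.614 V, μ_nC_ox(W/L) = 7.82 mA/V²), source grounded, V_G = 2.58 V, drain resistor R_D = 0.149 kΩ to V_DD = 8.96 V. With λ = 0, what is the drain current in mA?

V_GS = V_G = 2.58 V, so V_ov = 2.58 − 0.614 = 1.97 V.
Assume saturation: I_D = ½ k_n V_ov² = 0.5 × 7.82 × 1.97² = 15.1 mA, giving V_DS = V_DD − I_D R_D = 8.96 − 15.1 × 0.149 = 6.71 V.
V_DS = 6.71 V ≥ V_ov = 1.97 V, confirming saturation.

I_D = 15.1 mA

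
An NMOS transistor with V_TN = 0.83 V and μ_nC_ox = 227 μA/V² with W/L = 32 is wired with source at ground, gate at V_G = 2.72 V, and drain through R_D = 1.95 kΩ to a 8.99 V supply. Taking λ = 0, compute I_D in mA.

V_GS = V_G = 2.72 V, so V_ov = 2.72 − 0.83 = 1.89 V.
k_n = μ_nC_ox · (W/L) = 7.264 mA/V².
Assume saturation: I_D = ½ k_n V_ov² = 0.5 × 7.264 × 1.89² = 13 mA, giving V_DS = V_DD − I_D R_D = 8.99 − 13 × 1.95 = -16.3 V.
But -16.3 V < V_ov = 1.89 V, so the device is actually in triode.
In triode I_D = k_n[V_ov V_DS − ½ V_DS²] and I_D = (V_DD − V_DS)/R_D. Equating: 7.08 V_DS² − 27.77 V_DS + 8.99 = 0, giving V_DS = 0.356 V (the root below V_ov).
I_D = (8.99 − 0.356) / 1.95 = 4.43 mA.

I_D = 4.43 mA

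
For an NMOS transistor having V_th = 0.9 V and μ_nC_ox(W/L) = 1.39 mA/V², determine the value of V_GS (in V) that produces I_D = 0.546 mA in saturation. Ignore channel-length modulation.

V_GS = 1.79 V

In saturation I_D = ½ k_n (V_GS − V_th)², so V_GS − V_th = √(2 I_D / k_n) = √(2 × 0.546 / 1.39) = 0.886 V.
V_GS = 0.9 + 0.886 = 1.79 V.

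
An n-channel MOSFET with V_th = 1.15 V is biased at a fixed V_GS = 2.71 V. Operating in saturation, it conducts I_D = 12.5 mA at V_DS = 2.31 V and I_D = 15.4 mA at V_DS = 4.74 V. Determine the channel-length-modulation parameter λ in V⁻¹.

λ = 0.122 V⁻¹

With V_GS fixed, I_D ∝ (1 + λ V_DS) in saturation, so I_D2/I_D1 = (1 + λ V_DS2)/(1 + λ V_DS1).
15.4/12.5 = 1.232 = (1 + 4.74 λ)/(1 + 2.31 λ).
Solving: λ (I_D1 V_DS2 − I_D2 V_DS1) = I_D2 − I_D1, so λ = (15.4 − 12.5) / (12.5 × 4.74 − 15.4 × 2.31) = 2.9 / 23.7 = 0.122 V⁻¹.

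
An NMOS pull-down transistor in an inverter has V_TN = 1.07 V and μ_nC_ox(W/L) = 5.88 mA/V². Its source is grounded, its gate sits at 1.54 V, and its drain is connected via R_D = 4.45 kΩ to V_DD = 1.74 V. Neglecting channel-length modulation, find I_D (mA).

V_GS = V_G = 1.54 V, so V_ov = 1.54 − 1.07 = 0.47 V.
Assume saturation: I_D = ½ k_n V_ov² = 0.5 × 5.88 × 0.47² = 0.649 mA, giving V_DS = V_DD − I_D R_D = 1.74 − 0.649 × 4.45 = -1.15 V.
But -1.15 V < V_ov = 0.47 V, so the device is actually in triode.
In triode I_D = k_n[V_ov V_DS − ½ V_DS²] and I_D = (V_DD − V_DS)/R_D. Equating: 13.1 V_DS² − 13.3 V_DS + 1.74 = 0, giving V_DS = 0.154 V (the root below V_ov).
I_D = (1.74 − 0.154) / 4.45 = 0.356 mA.

I_D = 0.356 mA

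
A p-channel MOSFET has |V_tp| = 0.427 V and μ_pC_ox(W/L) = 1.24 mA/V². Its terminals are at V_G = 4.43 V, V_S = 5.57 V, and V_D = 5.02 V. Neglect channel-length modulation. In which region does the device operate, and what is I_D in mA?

V_SG = V_S − V_G = 5.57 − 4.43 = 1.14 V; V_SD = V_S − V_D = 5.57 − 5.02 = 0.55 V.
V_ov = V_SG − |V_tp| = 1.14 − 0.427 = 0.713 V.
Since V_SD = 0.55 V < V_ov = 0.713 V, the device is in the triode region.
I_D = k_p [V_ov · V_SD − ½ V_SD²] = 1.24 × [0.713 × 0.55 − 0.5 × 0.55²] = 0.299 mA.

Triode; I_D = 0.299 mA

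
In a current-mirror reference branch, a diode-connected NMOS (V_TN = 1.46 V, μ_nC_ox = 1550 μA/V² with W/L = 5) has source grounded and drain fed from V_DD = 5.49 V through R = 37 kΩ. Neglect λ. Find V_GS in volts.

With gate tied to drain, V_GS = V_DS ≥ V_GS − V_TN, so the device is in saturation.
k_n = μ_nC_ox · (W/L) = 7.75 mA/V².
KCL at the drain: ½ k_n (V_GS − V_TN)² = (V_DD − V_GS)/R.
Let x = V_GS − 1.46. Then 143 x² + x − 4.03 = 0, giving x = 0.164 V (positive root), so V_GS = 1.62 V.
I_D = (V_DD − V_GS)/R = (5.49 − 1.62) / 37 = 0.104 mA.

V_GS = 1.62 V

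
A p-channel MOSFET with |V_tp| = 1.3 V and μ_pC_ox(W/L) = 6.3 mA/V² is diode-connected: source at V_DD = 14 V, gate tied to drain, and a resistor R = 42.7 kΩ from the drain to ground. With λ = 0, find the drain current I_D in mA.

I_D = 0.290 mA

With gate tied to drain, V_SG = V_SD ≥ V_SG − |V_tp|, so the device is in saturation.
KCL at the drain: ½ k_p (V_SG − |V_tp|)² = (V_DD − V_SG)/R.
Let x = V_SG − 1.3. Then 135 x² + x − 12.7 = 0, giving x = 0.304 V (positive root), so V_SG = 1.6 V.
I_D = (V_DD − V_SG)/R = (14 − 1.6) / 42.7 = 0.29 mA.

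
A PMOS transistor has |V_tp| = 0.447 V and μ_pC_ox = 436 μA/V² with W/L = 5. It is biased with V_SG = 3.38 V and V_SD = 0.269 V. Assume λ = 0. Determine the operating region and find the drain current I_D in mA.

Triode; I_D = 1.64 mA

k_p = μ_pC_ox · (W/L) = 2.18 mA/V².
V_ov = V_SG − |V_tp| = 3.38 − 0.447 = 2.93 V.
Since V_SD = 0.269 V < V_ov = 2.93 V, the device is in the triode region.
I_D = k_p [V_ov · V_SD − ½ V_SD²] = 2.18 × [2.93 × 0.269 − 0.5 × 0.269²] = 1.64 mA.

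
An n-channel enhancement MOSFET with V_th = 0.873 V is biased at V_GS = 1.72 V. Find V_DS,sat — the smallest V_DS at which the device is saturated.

The boundary between triode and saturation is V_DS = V_GS − V_th = V_ov.
V_ov = 1.72 − 0.873 = 0.847 V.

V_DS,sat = 0.847 V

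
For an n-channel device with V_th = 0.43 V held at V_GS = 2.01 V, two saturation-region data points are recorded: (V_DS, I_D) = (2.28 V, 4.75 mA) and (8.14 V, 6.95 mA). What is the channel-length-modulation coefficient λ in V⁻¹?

With V_GS fixed, I_D ∝ (1 + λ V_DS) in saturation, so I_D2/I_D1 = (1 + λ V_DS2)/(1 + λ V_DS1).
6.95/4.75 = 1.463 = (1 + 8.14 λ)/(1 + 2.28 λ).
Solving: λ (I_D1 V_DS2 − I_D2 V_DS1) = I_D2 − I_D1, so λ = (6.95 − 4.75) / (4.75 × 8.14 − 6.95 × 2.28) = 2.2 / 22.8 = 0.0964 V⁻¹.

λ = 0.0964 V⁻¹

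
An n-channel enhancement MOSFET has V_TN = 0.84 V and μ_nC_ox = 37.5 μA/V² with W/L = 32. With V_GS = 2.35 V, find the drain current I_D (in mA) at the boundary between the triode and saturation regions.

At the boundary V_DS = V_ov = V_GS − V_TN = 2.35 − 0.84 = 1.51 V.
k_n = μ_nC_ox · (W/L) = 1.2 mA/V².
I_D = ½ k_n V_ov² = 0.5 × 1.2 × 1.51² = 1.37 mA.

I_D = 1.37 mA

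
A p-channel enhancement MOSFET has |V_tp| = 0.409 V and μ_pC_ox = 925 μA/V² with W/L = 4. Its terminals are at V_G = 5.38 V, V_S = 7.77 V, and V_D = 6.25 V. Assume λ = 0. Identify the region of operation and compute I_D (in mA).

V_SG = V_S − V_G = 7.77 − 5.38 = 2.39 V; V_SD = V_S − V_D = 7.77 − 6.25 = 1.52 V.
k_p = μ_pC_ox · (W/L) = 3.7 mA/V².
V_ov = V_SG − |V_tp| = 2.39 − 0.409 = 1.98 V.
Since V_SD = 1.52 V < V_ov = 1.98 V, the device is in the triode region.
I_D = k_p [V_ov · V_SD − ½ V_SD²] = 3.7 × [1.98 × 1.52 − 0.5 × 1.52²] = 6.87 mA.

Triode; I_D = 6.87 mA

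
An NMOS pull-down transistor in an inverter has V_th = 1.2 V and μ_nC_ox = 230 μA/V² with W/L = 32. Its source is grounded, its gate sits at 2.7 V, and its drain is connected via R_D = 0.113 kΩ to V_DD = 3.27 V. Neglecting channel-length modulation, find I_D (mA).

I_D = 8.28 mA

V_GS = V_G = 2.7 V, so V_ov = 2.7 − 1.2 = 1.5 V.
k_n = μ_nC_ox · (W/L) = 7.36 mA/V².
Assume saturation: I_D = ½ k_n V_ov² = 0.5 × 7.36 × 1.5² = 8.28 mA, giving V_DS = V_DD − I_D R_D = 3.27 − 8.28 × 0.113 = 2.33 V.
V_DS = 2.33 V ≥ V_ov = 1.5 V, confirming saturation.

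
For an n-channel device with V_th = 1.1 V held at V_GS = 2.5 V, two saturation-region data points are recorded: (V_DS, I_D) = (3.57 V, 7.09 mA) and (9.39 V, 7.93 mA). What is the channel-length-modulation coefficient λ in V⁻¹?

λ = 0.0220 V⁻¹

With V_GS fixed, I_D ∝ (1 + λ V_DS) in saturation, so I_D2/I_D1 = (1 + λ V_DS2)/(1 + λ V_DS1).
7.93/7.09 = 1.118 = (1 + 9.39 λ)/(1 + 3.57 λ).
Solving: λ (I_D1 V_DS2 − I_D2 V_DS1) = I_D2 − I_D1, so λ = (7.93 − 7.09) / (7.09 × 9.39 − 7.93 × 3.57) = 0.84 / 38.3 = 0.022 V⁻¹.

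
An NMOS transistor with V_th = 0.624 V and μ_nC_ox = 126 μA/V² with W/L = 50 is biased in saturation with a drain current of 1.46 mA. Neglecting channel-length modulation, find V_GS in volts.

k_n = μ_nC_ox · (W/L) = 6.3 mA/V².
In saturation I_D = ½ k_n (V_GS − V_th)², so V_GS − V_th = √(2 I_D / k_n) = √(2 × 1.46 / 6.3) = 0.681 V.
V_GS = 0.624 + 0.681 = 1.3 V.

V_GS = 1.30 V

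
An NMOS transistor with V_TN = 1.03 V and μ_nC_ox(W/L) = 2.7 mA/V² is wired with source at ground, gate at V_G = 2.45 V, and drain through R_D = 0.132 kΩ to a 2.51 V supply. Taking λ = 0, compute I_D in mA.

I_D = 2.72 mA

V_GS = V_G = 2.45 V, so V_ov = 2.45 − 1.03 = 1.42 V.
Assume saturation: I_D = ½ k_n V_ov² = 0.5 × 2.7 × 1.42² = 2.72 mA, giving V_DS = V_DD − I_D R_D = 2.51 − 2.72 × 0.132 = 2.15 V.
V_DS = 2.15 V ≥ V_ov = 1.42 V, confirming saturation.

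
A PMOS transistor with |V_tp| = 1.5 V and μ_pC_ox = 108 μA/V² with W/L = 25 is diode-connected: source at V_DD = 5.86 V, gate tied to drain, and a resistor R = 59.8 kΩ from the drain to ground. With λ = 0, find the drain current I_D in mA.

I_D = 0.0691 mA

With gate tied to drain, V_SG = V_SD ≥ V_SG − |V_tp|, so the device is in saturation.
k_p = μ_pC_ox · (W/L) = 2.7 mA/V².
KCL at the drain: ½ k_p (V_SG − |V_tp|)² = (V_DD − V_SG)/R.
Let x = V_SG − 1.5. Then 80.7 x² + x − 4.36 = 0, giving x = 0.226 V (positive root), so V_SG = 1.73 V.
I_D = (V_DD − V_SG)/R = (5.86 − 1.73) / 59.8 = 0.0691 mA.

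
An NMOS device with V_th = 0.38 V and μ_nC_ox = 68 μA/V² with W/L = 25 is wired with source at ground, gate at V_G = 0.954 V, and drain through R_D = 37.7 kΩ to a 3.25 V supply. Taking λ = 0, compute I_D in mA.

I_D = 0.0837 mA

V_GS = V_G = 0.954 V, so V_ov = 0.954 − 0.38 = 0.574 V.
k_n = μ_nC_ox · (W/L) = 1.7 mA/V².
Assume saturation: I_D = ½ k_n V_ov² = 0.5 × 1.7 × 0.574² = 0.28 mA, giving V_DS = V_DD − I_D R_D = 3.25 − 0.28 × 37.7 = -7.31 V.
But -7.31 V < V_ov = 0.574 V, so the device is actually in triode.
In triode I_D = k_n[V_ov V_DS − ½ V_DS²] and I_D = (V_DD − V_DS)/R_D. Equating: 32 V_DS² − 37.79 V_DS + 3.25 = 0, giving V_DS = 0.0934 V (the root below V_ov).
I_D = (3.25 − 0.0934) / 37.7 = 0.0837 mA.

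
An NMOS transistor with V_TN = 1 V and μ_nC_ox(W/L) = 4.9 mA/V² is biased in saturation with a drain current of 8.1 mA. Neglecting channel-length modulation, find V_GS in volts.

V_GS = 2.82 V

In saturation I_D = ½ k_n (V_GS − V_TN)², so V_GS − V_TN = √(2 I_D / k_n) = √(2 × 8.1 / 4.9) = 1.82 V.
V_GS = 1 + 1.82 = 2.82 V.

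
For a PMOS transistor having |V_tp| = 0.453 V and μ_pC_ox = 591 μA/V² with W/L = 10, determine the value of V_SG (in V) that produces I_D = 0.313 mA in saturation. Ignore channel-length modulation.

k_p = μ_pC_ox · (W/L) = 5.91 mA/V².
In saturation I_D = ½ k_p (V_SG − |V_tp|)², so V_SG − |V_tp| = √(2 I_D / k_p) = √(2 × 0.313 / 5.91) = 0.325 V.
V_SG = 0.453 + 0.325 = 0.778 V.

V_SG = 0.778 V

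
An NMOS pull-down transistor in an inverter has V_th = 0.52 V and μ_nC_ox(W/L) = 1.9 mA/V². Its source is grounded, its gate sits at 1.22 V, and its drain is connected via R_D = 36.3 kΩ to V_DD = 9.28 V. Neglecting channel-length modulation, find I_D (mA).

V_GS = V_G = 1.22 V, so V_ov = 1.22 − 0.52 = 0.7 V.
Assume saturation: I_D = ½ k_n V_ov² = 0.5 × 1.9 × 0.7² = 0.465 mA, giving V_DS = V_DD − I_D R_D = 9.28 − 0.465 × 36.3 = -7.62 V.
But -7.62 V < V_ov = 0.7 V, so the device is actually in triode.
In triode I_D = k_n[V_ov V_DS − ½ V_DS²] and I_D = (V_DD − V_DS)/R_D. Equating: 34.5 V_DS² − 49.28 V_DS + 9.28 = 0, giving V_DS = 0.223 V (the root below V_ov).
I_D = (9.28 − 0.223) / 36.3 = 0.249 mA.

I_D = 0.249 mA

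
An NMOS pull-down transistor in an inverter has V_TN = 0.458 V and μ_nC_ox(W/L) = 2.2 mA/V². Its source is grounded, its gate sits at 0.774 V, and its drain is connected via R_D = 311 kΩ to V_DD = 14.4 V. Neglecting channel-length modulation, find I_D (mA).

I_D = 0.0461 mA

V_GS = V_G = 0.774 V, so V_ov = 0.774 − 0.458 = 0.316 V.
Assume saturation: I_D = ½ k_n V_ov² = 0.5 × 2.2 × 0.316² = 0.11 mA, giving V_DS = V_DD − I_D R_D = 14.4 − 0.11 × 311 = -19.8 V.
But -19.8 V < V_ov = 0.316 V, so the device is actually in triode.
In triode I_D = k_n[V_ov V_DS − ½ V_DS²] and I_D = (V_DD − V_DS)/R_D. Equating: 342 V_DS² − 217.2 V_DS + 14.4 = 0, giving V_DS = 0.0752 V (the root below V_ov).
I_D = (14.4 − 0.0752) / 311 = 0.0461 mA.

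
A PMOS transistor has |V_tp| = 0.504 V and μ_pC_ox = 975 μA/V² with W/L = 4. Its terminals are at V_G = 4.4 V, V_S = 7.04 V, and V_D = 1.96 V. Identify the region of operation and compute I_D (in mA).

V_SG = V_S − V_G = 7.04 − 4.4 = 2.64 V; V_SD = V_S − V_D = 7.04 − 1.96 = 5.08 V.
k_p = μ_pC_ox · (W/L) = 3.9 mA/V².
V_ov = V_SG − |V_tp| = 2.64 − 0.504 = 2.14 V.
Since V_SD = 5.08 V ≥ V_ov = 2.14 V, the device is in saturation.
I_D = ½ k_p V_ov² = 0.5 × 3.9 × 2.14² = 8.9 mA.

Saturation; I_D = 8.90 mA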